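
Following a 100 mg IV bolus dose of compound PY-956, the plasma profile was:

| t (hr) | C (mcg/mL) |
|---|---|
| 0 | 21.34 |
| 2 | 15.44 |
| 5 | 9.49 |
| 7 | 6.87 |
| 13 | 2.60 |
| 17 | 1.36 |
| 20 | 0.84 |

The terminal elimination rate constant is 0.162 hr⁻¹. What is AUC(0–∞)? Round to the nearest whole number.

AUC = 135 mcg/mL·hr

Trapezoidal AUC_0→20:
  [0→2]: (21.34+15.44)/2 × 2 = 36.78
  [2→5]: (15.44+9.49)/2 × 3 = 37.395
  [5→7]: (9.49+6.87)/2 × 2 = 16.36
  [7→13]: (6.87+2.60)/2 × 6 = 28.41
  [13→17]: (2.60+1.36)/2 × 4 = 7.92
  [17→20]: (1.36+0.84)/2 × 3 = 3.3
  Sum = 130.165 mcg/mL·hr
Extrapolated tail: C_last / k_e = 0.84 / 0.162 = 5.185
AUC_0→∞ = 130.165 + 5.185 = 135.35 mcg/mL·hr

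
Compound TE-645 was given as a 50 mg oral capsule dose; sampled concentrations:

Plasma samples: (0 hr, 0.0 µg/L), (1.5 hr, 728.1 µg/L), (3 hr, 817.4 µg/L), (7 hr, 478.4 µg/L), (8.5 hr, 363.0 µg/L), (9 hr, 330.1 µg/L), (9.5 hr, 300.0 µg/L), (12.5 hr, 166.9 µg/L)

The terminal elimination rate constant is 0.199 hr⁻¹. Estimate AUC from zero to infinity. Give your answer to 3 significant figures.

Trapezoidal AUC_0→12.5:
  [0→1.5]: (0.0+728.1)/2 × 1.5 = 546.075
  [1.5→3]: (728.1+817.4)/2 × 1.5 = 1159.125
  [3→7]: (817.4+478.4)/2 × 4 = 2591.6
  [7→8.5]: (478.4+363.0)/2 × 1.5 = 631.05
  [8.5→9]: (363.0+330.1)/2 × 0.5 = 173.275
  [9→9.5]: (330.1+300.0)/2 × 0.5 = 157.525
  [9.5→12.5]: (300.0+166.9)/2 × 3 = 700.35
  Sum = 5959.0 µg/L·hr
Extrapolated tail: C_last / k_e = 166.9 / 0.199 = 838.693
AUC_0→∞ = 5959.0 + 838.693 = 6797.693 µg/L·hr

AUC = 6800 µg/L·hr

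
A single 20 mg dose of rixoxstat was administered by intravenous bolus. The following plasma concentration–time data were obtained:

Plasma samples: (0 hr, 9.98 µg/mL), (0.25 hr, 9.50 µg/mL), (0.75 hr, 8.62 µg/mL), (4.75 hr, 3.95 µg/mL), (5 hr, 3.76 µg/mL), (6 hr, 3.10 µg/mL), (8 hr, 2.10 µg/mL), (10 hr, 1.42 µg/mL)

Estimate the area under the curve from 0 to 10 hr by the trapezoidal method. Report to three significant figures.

Trapezoidal AUC_0→10:
  [0→0.25]: (9.98+9.50)/2 × 0.25 = 2.435
  [0.25→0.75]: (9.50+8.62)/2 × 0.5 = 4.53
  [0.75→4.75]: (8.62+3.95)/2 × 4 = 25.14
  [4.75→5]: (3.95+3.76)/2 × 0.25 = 0.96375
  [5→6]: (3.76+3.10)/2 × 1 = 3.43
  [6→8]: (3.10+2.10)/2 × 2 = 5.2
  [8→10]: (2.10+1.42)/2 × 2 = 3.52
  Sum = 45.21875 µg/mL·hr

AUC = 45.2 µg/mL·hr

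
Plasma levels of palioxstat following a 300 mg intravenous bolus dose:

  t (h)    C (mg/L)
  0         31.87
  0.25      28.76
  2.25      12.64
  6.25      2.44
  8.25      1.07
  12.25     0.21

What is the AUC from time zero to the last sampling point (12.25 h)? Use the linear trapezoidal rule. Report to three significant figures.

AUC = 85.2 mg/L·h

Trapezoidal AUC_0→12.25:
  [0→0.25]: (31.87+28.76)/2 × 0.25 = 7.57875
  [0.25→2.25]: (28.76+12.64)/2 × 2 = 41.4
  [2.25→6.25]: (12.64+2.44)/2 × 4 = 30.16
  [6.25→8.25]: (2.44+1.07)/2 × 2 = 3.51
  [8.25→12.25]: (1.07+0.21)/2 × 4 = 2.56
  Sum = 85.20875 mg/L·h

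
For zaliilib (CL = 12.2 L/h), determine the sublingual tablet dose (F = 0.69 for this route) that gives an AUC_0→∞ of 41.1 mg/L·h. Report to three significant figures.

Dose = 727 mg

Dose = CL × AUC_0→∞ / F
     = 12.2 × 41.1 / 0.69 = 726.696 mg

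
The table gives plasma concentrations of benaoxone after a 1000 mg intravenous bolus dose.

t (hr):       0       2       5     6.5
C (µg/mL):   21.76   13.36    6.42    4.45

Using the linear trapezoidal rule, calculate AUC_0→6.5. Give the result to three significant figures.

AUC = 72.9 µg/mL·hr

Trapezoidal AUC_0→6.5:
  [0→2]: (21.76+13.36)/2 × 2 = 35.12
  [2→5]: (13.36+6.42)/2 × 3 = 29.67
  [5→6.5]: (6.42+4.45)/2 × 1.5 = 8.1525
  Sum = 72.9425 µg/mL·hr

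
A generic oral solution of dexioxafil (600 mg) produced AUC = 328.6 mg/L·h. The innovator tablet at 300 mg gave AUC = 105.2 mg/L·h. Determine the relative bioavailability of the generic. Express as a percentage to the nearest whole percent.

F_rel = (AUC_test/D_test) / (AUC_ref/D_ref)
      = (328.6/600) / (105.2/300)
      = 0.547667 / 0.350667 = 1.5618 = 156.18%

F_rel = 156%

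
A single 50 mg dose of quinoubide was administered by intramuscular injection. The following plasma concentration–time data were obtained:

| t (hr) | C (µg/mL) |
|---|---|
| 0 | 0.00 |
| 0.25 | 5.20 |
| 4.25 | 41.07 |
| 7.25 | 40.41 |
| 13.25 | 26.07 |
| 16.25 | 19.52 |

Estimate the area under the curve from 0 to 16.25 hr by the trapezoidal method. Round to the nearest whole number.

AUC = 483 µg/mL·hr

Trapezoidal AUC_0→16.25:
  [0→0.25]: (0.00+5.20)/2 × 0.25 = 0.65
  [0.25→4.25]: (5.20+41.07)/2 × 4 = 92.54
  [4.25→7.25]: (41.07+40.41)/2 × 3 = 122.22
  [7.25→13.25]: (40.41+26.07)/2 × 6 = 199.44
  [13.25→16.25]: (26.07+19.52)/2 × 3 = 68.385
  Sum = 483.235 µg/mL·hr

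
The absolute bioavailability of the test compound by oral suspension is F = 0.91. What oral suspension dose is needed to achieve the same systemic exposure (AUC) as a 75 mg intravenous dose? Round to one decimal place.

D_oral = 82.4 mg

For equal systemic exposure: F × D_ev = D_iv
D_ev = D_iv / F = 75 / 0.91 = 82.4176 mg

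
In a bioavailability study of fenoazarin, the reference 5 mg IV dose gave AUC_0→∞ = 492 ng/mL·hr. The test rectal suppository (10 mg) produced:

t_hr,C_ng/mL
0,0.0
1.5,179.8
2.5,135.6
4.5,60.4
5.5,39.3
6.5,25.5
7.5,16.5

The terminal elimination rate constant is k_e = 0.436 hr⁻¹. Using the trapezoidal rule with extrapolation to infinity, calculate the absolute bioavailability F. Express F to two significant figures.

F = 0.64

Trapezoidal AUC_0→7.5 (rectal suppository):
  [0→1.5]: (0.0+179.8)/2 × 1.5 = 134.85
  [1.5→2.5]: (179.8+135.6)/2 × 1 = 157.7
  [2.5→4.5]: (135.6+60.4)/2 × 2 = 196.0
  [4.5→5.5]: (60.4+39.3)/2 × 1 = 49.85
  [5.5→6.5]: (39.3+25.5)/2 × 1 = 32.4
  [6.5→7.5]: (25.5+16.5)/2 × 1 = 21.0
  Sum = 591.8 ng/mL·hr
Tail: C_last/k_e = 16.5/0.436 = 37.844
AUC_0→∞ (rectal suppository) = 591.8 + 37.844 = 629.644 ng/mL·hr
F = (AUC_ev/D_ev)/(AUC_iv/D_iv) = (629.644/10)/(492/5) = 62.9644/98.4 = 0.6399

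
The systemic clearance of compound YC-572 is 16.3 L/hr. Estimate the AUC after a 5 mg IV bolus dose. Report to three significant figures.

AUC = 0.307 mg/L·hr

AUC_0→∞ = Dose_iv / CL
        = 5 / 16.3 = 0.306748 mg/L·hr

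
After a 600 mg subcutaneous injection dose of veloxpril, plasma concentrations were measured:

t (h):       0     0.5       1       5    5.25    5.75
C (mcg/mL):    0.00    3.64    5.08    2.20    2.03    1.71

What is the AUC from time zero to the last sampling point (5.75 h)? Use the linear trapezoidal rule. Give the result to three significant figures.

Trapezoidal AUC_0→5.75:
  [0→0.5]: (0.00+3.64)/2 × 0.5 = 0.91
  [0.5→1]: (3.64+5.08)/2 × 0.5 = 2.18
  [1→5]: (5.08+2.20)/2 × 4 = 14.56
  [5→5.25]: (2.20+2.03)/2 × 0.25 = 0.52875
  [5.25→5.75]: (2.03+1.71)/2 × 0.5 = 0.935
  Sum = 19.11375 mcg/mL·h

AUC = 19.1 mcg/mL·h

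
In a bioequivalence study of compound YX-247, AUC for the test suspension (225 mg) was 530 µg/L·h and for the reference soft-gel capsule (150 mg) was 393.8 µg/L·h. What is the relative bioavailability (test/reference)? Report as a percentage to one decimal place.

F_rel = (AUC_test/D_test) / (AUC_ref/D_ref)
      = (530/225) / (393.8/150)
      = 2.35556 / 2.62533 = 0.8972 = 89.72%

F_rel = 89.7%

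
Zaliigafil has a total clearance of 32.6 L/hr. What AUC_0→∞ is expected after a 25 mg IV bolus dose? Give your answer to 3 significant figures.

AUC = 0.767 mg/L·hr

AUC_0→∞ = Dose_iv / CL
        = 25 / 32.6 = 0.766871 mg/L·hr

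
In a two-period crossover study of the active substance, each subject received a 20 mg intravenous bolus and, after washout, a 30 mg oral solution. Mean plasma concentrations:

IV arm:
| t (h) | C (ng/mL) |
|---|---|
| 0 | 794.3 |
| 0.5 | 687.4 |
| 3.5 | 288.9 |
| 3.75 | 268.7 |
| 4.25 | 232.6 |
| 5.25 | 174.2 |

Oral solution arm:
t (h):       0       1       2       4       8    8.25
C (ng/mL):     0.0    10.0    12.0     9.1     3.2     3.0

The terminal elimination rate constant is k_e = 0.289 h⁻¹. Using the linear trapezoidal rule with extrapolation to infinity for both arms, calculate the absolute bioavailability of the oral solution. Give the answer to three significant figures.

F = 0.0171

Trapezoidal AUC_0→5.25 (IV):
  [0→0.5]: (794.3+687.4)/2 × 0.5 = 370.425
  [0.5→3.5]: (687.4+288.9)/2 × 3 = 1464.45
  [3.5→3.75]: (288.9+268.7)/2 × 0.25 = 69.7
  [3.75→4.25]: (268.7+232.6)/2 × 0.5 = 125.325
  [4.25→5.25]: (232.6+174.2)/2 × 1 = 203.4
  Sum = 2233.3 ng/mL·h
IV tail: 174.2/0.289 = 602.768; AUC_iv,0→∞ = 2233.3 + 602.768 = 2836.068 ng/mL·h
Trapezoidal AUC_0→8.25 (oral solution):
  [0→1]: (0.0+10.0)/2 × 1 = 5.0
  [1→2]: (10.0+12.0)/2 × 1 = 11.0
  [2→4]: (12.0+9.1)/2 × 2 = 21.1
  [4→8]: (9.1+3.2)/2 × 4 = 24.6
  [8→8.25]: (3.2+3.0)/2 × 0.25 = 0.775
  Sum = 62.475 ng/mL·h
oral solution tail: 3.0/0.289 = 10.381; AUC_ev,0→∞ = 62.475 + 10.381 = 72.856 ng/mL·h
F = (AUC_ev/D_ev)/(AUC_iv/D_iv) = (72.856/30)/(2836.068/20) = 2.42853/141.8034 = 0.0171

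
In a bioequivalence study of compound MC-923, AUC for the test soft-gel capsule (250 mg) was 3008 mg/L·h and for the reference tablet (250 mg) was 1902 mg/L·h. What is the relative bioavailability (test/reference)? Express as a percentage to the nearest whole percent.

F_rel = (AUC_test/D_test) / (AUC_ref/D_ref)
      = (3008/250) / (1902/250)
      = 12.032 / 7.608 = 1.5815 = 158.15%

F_rel = 158%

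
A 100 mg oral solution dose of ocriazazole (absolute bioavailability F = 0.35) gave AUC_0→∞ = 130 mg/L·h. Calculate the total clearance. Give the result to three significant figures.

CL = F × Dose / AUC_0→∞
   = 0.35 × 100 / 130 = 0.269231 L/h

CL = 0.269 L/h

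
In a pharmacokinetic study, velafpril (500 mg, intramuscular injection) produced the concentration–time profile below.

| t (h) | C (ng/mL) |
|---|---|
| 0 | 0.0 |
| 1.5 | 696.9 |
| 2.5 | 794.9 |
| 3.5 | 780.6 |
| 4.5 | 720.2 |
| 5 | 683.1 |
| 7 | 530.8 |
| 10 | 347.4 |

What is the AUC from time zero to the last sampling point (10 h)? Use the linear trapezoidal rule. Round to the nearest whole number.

Trapezoidal AUC_0→10:
  [0→1.5]: (0.0+696.9)/2 × 1.5 = 522.675
  [1.5→2.5]: (696.9+794.9)/2 × 1 = 745.9
  [2.5→3.5]: (794.9+780.6)/2 × 1 = 787.75
  [3.5→4.5]: (780.6+720.2)/2 × 1 = 750.4
  [4.5→5]: (720.2+683.1)/2 × 0.5 = 350.825
  [5→7]: (683.1+530.8)/2 × 2 = 1213.9
  [7→10]: (530.8+347.4)/2 × 3 = 1317.3
  Sum = 5688.75 ng/mL·h

AUC = 5689 ng/mL·h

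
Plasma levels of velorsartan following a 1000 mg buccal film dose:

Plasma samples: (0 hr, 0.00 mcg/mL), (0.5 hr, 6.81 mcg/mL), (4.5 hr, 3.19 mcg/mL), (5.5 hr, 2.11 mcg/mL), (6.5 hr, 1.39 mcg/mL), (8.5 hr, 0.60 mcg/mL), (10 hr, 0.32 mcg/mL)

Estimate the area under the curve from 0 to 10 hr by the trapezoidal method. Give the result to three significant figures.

AUC = 28.8 mcg/mL·hr

Trapezoidal AUC_0→10:
  [0→0.5]: (0.00+6.81)/2 × 0.5 = 1.7025
  [0.5→4.5]: (6.81+3.19)/2 × 4 = 20.0
  [4.5→5.5]: (3.19+2.11)/2 × 1 = 2.65
  [5.5→6.5]: (2.11+1.39)/2 × 1 = 1.75
  [6.5→8.5]: (1.39+0.60)/2 × 2 = 1.99
  [8.5→10]: (0.60+0.32)/2 × 1.5 = 0.69
  Sum = 28.7825 mcg/mL·hr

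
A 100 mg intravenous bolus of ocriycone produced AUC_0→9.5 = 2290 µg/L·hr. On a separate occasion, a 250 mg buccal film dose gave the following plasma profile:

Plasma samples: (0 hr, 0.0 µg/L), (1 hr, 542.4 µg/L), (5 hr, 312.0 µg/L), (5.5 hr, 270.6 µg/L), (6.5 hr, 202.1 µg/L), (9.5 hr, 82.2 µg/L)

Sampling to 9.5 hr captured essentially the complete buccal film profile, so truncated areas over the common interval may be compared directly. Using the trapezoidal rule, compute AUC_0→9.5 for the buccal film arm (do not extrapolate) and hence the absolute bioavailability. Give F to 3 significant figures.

Trapezoidal AUC_0→9.5 (buccal film):
  [0→1]: (0.0+542.4)/2 × 1 = 271.2
  [1→5]: (542.4+312.0)/2 × 4 = 1708.8
  [5→5.5]: (312.0+270.6)/2 × 0.5 = 145.65
  [5.5→6.5]: (270.6+202.1)/2 × 1 = 236.35
  [6.5→9.5]: (202.1+82.2)/2 × 3 = 426.45
  Sum = 2788.45 µg/L·hr
F = (AUC_ev/D_ev)/(AUC_iv/D_iv) = (2788.45/250)/(2290/100) = 11.1538/22.9 = 0.4871

F = 0.487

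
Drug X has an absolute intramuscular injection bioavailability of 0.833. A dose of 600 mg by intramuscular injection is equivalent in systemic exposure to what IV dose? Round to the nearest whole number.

Systemic exposure from an extravascular dose = F × D_ev, so the equivalent IV dose is F × D_ev.
D_iv = F × D_ev = 0.833 × 600 = 499.8 mg

D_iv = 500 mg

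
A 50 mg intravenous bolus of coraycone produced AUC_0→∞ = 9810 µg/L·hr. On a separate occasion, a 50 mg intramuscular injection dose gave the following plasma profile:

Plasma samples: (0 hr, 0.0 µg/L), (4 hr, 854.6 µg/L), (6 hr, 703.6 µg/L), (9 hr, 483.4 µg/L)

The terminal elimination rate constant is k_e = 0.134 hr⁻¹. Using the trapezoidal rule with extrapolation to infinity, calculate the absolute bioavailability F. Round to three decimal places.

F = 0.882

Trapezoidal AUC_0→9 (intramuscular injection):
  [0→4]: (0.0+854.6)/2 × 4 = 1709.2
  [4→6]: (854.6+703.6)/2 × 2 = 1558.2
  [6→9]: (703.6+483.4)/2 × 3 = 1780.5
  Sum = 5047.9 µg/L·hr
Tail: C_last/k_e = 483.4/0.134 = 3607.463
AUC_0→∞ (intramuscular injection) = 5047.9 + 3607.463 = 8655.363 µg/L·hr
F = (AUC_ev/D_ev)/(AUC_iv/D_iv) = (8655.363/50)/(9810/50) = 173.10726/196.2 = 0.8823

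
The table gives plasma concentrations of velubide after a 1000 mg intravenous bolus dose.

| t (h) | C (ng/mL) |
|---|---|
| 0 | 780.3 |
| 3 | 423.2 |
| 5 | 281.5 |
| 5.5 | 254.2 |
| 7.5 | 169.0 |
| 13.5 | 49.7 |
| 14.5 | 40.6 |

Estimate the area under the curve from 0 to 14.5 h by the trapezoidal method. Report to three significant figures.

AUC = 3770 ng/mL·h

Trapezoidal AUC_0→14.5:
  [0→3]: (780.3+423.2)/2 × 3 = 1805.25
  [3→5]: (423.2+281.5)/2 × 2 = 704.7
  [5→5.5]: (281.5+254.2)/2 × 0.5 = 133.925
  [5.5→7.5]: (254.2+169.0)/2 × 2 = 423.2
  [7.5→13.5]: (169.0+49.7)/2 × 6 = 656.1
  [13.5→14.5]: (49.7+40.6)/2 × 1 = 45.15
  Sum = 3768.325 ng/mL·h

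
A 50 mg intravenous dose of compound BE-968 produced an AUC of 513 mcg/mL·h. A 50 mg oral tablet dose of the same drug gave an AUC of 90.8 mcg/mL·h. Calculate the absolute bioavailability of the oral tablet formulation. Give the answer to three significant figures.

F = (AUC_ev / D_ev) / (AUC_iv / D_iv)
  = (90.8/50) / (513/50)
  = 1.816 / 10.26 = 0.1770

F = 0.177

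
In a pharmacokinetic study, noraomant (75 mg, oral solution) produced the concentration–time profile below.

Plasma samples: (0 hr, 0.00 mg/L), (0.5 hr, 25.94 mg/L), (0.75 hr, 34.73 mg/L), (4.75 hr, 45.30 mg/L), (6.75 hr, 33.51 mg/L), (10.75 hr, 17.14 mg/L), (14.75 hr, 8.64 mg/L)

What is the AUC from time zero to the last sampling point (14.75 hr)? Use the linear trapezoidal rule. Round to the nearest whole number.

Trapezoidal AUC_0→14.75:
  [0→0.5]: (0.00+25.94)/2 × 0.5 = 6.485
  [0.5→0.75]: (25.94+34.73)/2 × 0.25 = 7.58375
  [0.75→4.75]: (34.73+45.30)/2 × 4 = 160.06
  [4.75→6.75]: (45.30+33.51)/2 × 2 = 78.81
  [6.75→10.75]: (33.51+17.14)/2 × 4 = 101.3
  [10.75→14.75]: (17.14+8.64)/2 × 4 = 51.56
  Sum = 405.79875 mg/L·hr

AUC = 406 mg/L·hr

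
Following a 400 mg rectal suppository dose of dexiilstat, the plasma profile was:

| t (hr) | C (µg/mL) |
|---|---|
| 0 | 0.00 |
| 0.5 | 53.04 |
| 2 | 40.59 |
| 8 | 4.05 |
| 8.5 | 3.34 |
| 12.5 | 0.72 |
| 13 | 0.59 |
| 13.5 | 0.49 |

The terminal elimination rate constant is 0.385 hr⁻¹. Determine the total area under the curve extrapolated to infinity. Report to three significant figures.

AUC = 229 µg/mL·hr

Trapezoidal AUC_0→13.5:
  [0→0.5]: (0.00+53.04)/2 × 0.5 = 13.26
  [0.5→2]: (53.04+40.59)/2 × 1.5 = 70.2225
  [2→8]: (40.59+4.05)/2 × 6 = 133.92
  [8→8.5]: (4.05+3.34)/2 × 0.5 = 1.8475
  [8.5→12.5]: (3.34+0.72)/2 × 4 = 8.12
  [12.5→13]: (0.72+0.59)/2 × 0.5 = 0.3275
  [13→13.5]: (0.59+0.49)/2 × 0.5 = 0.27
  Sum = 227.9675 µg/mL·hr
Extrapolated tail: C_last / k_e = 0.49 / 0.385 = 1.273
AUC_0→∞ = 227.9675 + 1.273 = 229.2405 µg/mL·hr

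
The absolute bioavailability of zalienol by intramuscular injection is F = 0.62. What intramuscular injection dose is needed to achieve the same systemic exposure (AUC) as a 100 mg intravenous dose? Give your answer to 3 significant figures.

D_intramuscular = 161 mg

For equal systemic exposure: F × D_ev = D_iv
D_ev = D_iv / F = 100 / 0.62 = 161.29 mg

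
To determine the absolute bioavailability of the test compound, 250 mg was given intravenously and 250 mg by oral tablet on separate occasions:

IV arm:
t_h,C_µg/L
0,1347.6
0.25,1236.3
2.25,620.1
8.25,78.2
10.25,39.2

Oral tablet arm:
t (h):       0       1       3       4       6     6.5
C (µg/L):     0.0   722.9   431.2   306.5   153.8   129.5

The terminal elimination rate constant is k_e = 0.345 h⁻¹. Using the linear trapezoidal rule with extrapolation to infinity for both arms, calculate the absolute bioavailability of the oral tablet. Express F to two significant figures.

Trapezoidal AUC_0→10.25 (IV):
  [0→0.25]: (1347.6+1236.3)/2 × 0.25 = 322.9875
  [0.25→2.25]: (1236.3+620.1)/2 × 2 = 1856.4
  [2.25→8.25]: (620.1+78.2)/2 × 6 = 2094.9
  [8.25→10.25]: (78.2+39.2)/2 × 2 = 117.4
  Sum = 4391.6875 µg/L·h
IV tail: 39.2/0.345 = 113.623; AUC_iv,0→∞ = 4391.6875 + 113.623 = 4505.3105 µg/L·h
Trapezoidal AUC_0→6.5 (oral tablet):
  [0→1]: (0.0+722.9)/2 × 1 = 361.45
  [1→3]: (722.9+431.2)/2 × 2 = 1154.1
  [3→4]: (431.2+306.5)/2 × 1 = 368.85
  [4→6]: (306.5+153.8)/2 × 2 = 460.3
  [6→6.5]: (153.8+129.5)/2 × 0.5 = 70.825
  Sum = 2415.525 µg/L·h
oral tablet tail: 129.5/0.345 = 375.362; AUC_ev,0→∞ = 2415.525 + 375.362 = 2790.887 µg/L·h
F = (AUC_ev/D_ev)/(AUC_iv/D_iv) = (2790.887/250)/(4505.3105/250) = 11.163548/18.021242 = 0.6195

F = 0.62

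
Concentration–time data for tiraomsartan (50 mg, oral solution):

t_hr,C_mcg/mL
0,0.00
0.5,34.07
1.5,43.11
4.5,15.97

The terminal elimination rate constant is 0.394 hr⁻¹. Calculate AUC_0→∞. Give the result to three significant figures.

Trapezoidal AUC_0→4.5:
  [0→0.5]: (0.00+34.07)/2 × 0.5 = 8.5175
  [0.5→1.5]: (34.07+43.11)/2 × 1 = 38.59
  [1.5→4.5]: (43.11+15.97)/2 × 3 = 88.62
  Sum = 135.7275 mcg/mL·hr
Extrapolated tail: C_last / k_e = 15.97 / 0.394 = 40.533
AUC_0→∞ = 135.7275 + 40.533 = 176.2605 mcg/mL·hr

AUC = 176 mcg/mL·hr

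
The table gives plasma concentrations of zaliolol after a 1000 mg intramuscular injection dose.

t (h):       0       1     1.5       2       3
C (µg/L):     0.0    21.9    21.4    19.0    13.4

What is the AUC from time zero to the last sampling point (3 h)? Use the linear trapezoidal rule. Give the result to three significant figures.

AUC = 48.1 µg/L·h

Trapezoidal AUC_0→3:
  [0→1]: (0.0+21.9)/2 × 1 = 10.95
  [1→1.5]: (21.9+21.4)/2 × 0.5 = 10.825
  [1.5→2]: (21.4+19.0)/2 × 0.5 = 10.1
  [2→3]: (19.0+13.4)/2 × 1 = 16.2
  Sum = 48.075 µg/L·h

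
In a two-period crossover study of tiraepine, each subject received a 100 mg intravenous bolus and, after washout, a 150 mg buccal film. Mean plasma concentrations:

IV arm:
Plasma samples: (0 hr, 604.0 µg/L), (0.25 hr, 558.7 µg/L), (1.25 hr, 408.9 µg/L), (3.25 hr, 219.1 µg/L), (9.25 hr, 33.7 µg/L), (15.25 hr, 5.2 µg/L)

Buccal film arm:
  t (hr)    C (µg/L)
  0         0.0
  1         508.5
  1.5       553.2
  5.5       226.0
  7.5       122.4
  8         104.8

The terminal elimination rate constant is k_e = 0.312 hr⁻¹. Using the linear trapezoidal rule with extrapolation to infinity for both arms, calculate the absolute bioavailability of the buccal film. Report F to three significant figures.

F = 0.875

Trapezoidal AUC_0→15.25 (IV):
  [0→0.25]: (604.0+558.7)/2 × 0.25 = 145.3375
  [0.25→1.25]: (558.7+408.9)/2 × 1 = 483.8
  [1.25→3.25]: (408.9+219.1)/2 × 2 = 628.0
  [3.25→9.25]: (219.1+33.7)/2 × 6 = 758.4
  [9.25→15.25]: (33.7+5.2)/2 × 6 = 116.7
  Sum = 2132.2375 µg/L·hr
IV tail: 5.2/0.312 = 16.667; AUC_iv,0→∞ = 2132.2375 + 16.667 = 2148.9045 µg/L·hr
Trapezoidal AUC_0→8 (buccal film):
  [0→1]: (0.0+508.5)/2 × 1 = 254.25
  [1→1.5]: (508.5+553.2)/2 × 0.5 = 265.425
  [1.5→5.5]: (553.2+226.0)/2 × 4 = 1558.4
  [5.5→7.5]: (226.0+122.4)/2 × 2 = 348.4
  [7.5→8]: (122.4+104.8)/2 × 0.5 = 56.8
  Sum = 2483.275 µg/L·hr
buccal film tail: 104.8/0.312 = 335.897; AUC_ev,0→∞ = 2483.275 + 335.897 = 2819.172 µg/L·hr
F = (AUC_ev/D_ev)/(AUC_iv/D_iv) = (2819.172/150)/(2148.9045/100) = 18.79448/21.489045 = 0.8746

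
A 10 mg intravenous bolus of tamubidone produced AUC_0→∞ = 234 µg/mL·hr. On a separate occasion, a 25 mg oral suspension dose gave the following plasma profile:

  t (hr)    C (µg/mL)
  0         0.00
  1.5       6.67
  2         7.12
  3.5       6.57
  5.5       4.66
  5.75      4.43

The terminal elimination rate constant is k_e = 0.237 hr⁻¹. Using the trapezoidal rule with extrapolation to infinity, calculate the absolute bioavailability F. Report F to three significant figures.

F = 0.0851

Trapezoidal AUC_0→5.75 (oral suspension):
  [0→1.5]: (0.00+6.67)/2 × 1.5 = 5.0025
  [1.5→2]: (6.67+7.12)/2 × 0.5 = 3.4475
  [2→3.5]: (7.12+6.57)/2 × 1.5 = 10.2675
  [3.5→5.5]: (6.57+4.66)/2 × 2 = 11.23
  [5.5→5.75]: (4.66+4.43)/2 × 0.25 = 1.13625
  Sum = 31.08375 µg/mL·hr
Tail: C_last/k_e = 4.43/0.237 = 18.692
AUC_0→∞ (oral suspension) = 31.08375 + 18.692 = 49.77575 µg/mL·hr
F = (AUC_ev/D_ev)/(AUC_iv/D_iv) = (49.77575/25)/(234/10) = 1.99103/23.4 = 0.0851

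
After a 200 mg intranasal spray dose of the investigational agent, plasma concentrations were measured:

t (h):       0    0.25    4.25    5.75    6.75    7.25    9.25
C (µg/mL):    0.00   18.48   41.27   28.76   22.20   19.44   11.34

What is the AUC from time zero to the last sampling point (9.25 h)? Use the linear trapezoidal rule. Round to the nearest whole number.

Trapezoidal AUC_0→9.25:
  [0→0.25]: (0.00+18.48)/2 × 0.25 = 2.31
  [0.25→4.25]: (18.48+41.27)/2 × 4 = 119.5
  [4.25→5.75]: (41.27+28.76)/2 × 1.5 = 52.5225
  [5.75→6.75]: (28.76+22.20)/2 × 1 = 25.48
  [6.75→7.25]: (22.20+19.44)/2 × 0.5 = 10.41
  [7.25→9.25]: (19.44+11.34)/2 × 2 = 30.78
  Sum = 241.0025 µg/mL·h

AUC = 241 µg/mL·h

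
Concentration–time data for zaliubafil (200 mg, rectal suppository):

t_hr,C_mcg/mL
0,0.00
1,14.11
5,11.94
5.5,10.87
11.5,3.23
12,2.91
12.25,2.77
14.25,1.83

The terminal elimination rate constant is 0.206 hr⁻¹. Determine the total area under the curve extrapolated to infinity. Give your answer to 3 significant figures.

Trapezoidal AUC_0→14.25:
  [0→1]: (0.00+14.11)/2 × 1 = 7.055
  [1→5]: (14.11+11.94)/2 × 4 = 52.1
  [5→5.5]: (11.94+10.87)/2 × 0.5 = 5.7025
  [5.5→11.5]: (10.87+3.23)/2 × 6 = 42.3
  [11.5→12]: (3.23+2.91)/2 × 0.5 = 1.535
  [12→12.25]: (2.91+2.77)/2 × 0.25 = 0.71
  [12.25→14.25]: (2.77+1.83)/2 × 2 = 4.6
  Sum = 114.0025 mcg/mL·hr
Extrapolated tail: C_last / k_e = 1.83 / 0.206 = 8.883
AUC_0→∞ = 114.0025 + 8.883 = 122.8855 mcg/mL·hr

AUC = 123 mcg/mL·hr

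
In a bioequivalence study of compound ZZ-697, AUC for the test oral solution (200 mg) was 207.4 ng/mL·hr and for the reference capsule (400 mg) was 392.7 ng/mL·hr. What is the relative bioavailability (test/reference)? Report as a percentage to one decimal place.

F_rel = (AUC_test/D_test) / (AUC_ref/D_ref)
      = (207.4/200) / (392.7/400)
      = 1.037 / 0.98175 = 1.0563 = 105.63%

F_rel = 105.6%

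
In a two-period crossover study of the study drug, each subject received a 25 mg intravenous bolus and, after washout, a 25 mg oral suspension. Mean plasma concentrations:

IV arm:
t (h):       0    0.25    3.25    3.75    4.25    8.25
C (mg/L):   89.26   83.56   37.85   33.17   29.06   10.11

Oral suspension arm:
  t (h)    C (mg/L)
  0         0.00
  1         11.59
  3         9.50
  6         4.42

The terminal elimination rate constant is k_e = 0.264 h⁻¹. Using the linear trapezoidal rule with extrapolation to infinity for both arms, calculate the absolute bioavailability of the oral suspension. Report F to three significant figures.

Trapezoidal AUC_0→8.25 (IV):
  [0→0.25]: (89.26+83.56)/2 × 0.25 = 21.6025
  [0.25→3.25]: (83.56+37.85)/2 × 3 = 182.115
  [3.25→3.75]: (37.85+33.17)/2 × 0.5 = 17.755
  [3.75→4.25]: (33.17+29.06)/2 × 0.5 = 15.5575
  [4.25→8.25]: (29.06+10.11)/2 × 4 = 78.34
  Sum = 315.37 mg/L·h
IV tail: 10.11/0.264 = 38.295; AUC_iv,0→∞ = 315.37 + 38.295 = 353.665 mg/L·h
Trapezoidal AUC_0→6 (oral suspension):
  [0→1]: (0.00+11.59)/2 × 1 = 5.795
  [1→3]: (11.59+9.50)/2 × 2 = 21.09
  [3→6]: (9.50+4.42)/2 × 3 = 20.88
  Sum = 47.765 mg/L·h
oral suspension tail: 4.42/0.264 = 16.742; AUC_ev,0→∞ = 47.765 + 16.742 = 64.507 mg/L·h
F = (AUC_ev/D_ev)/(AUC_iv/D_iv) = (64.507/25)/(353.665/25) = 2.58028/14.1466 = 0.1824

F = 0.182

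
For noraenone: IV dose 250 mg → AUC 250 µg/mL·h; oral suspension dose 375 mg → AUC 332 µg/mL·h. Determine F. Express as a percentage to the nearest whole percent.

F = 89%

F = (AUC_ev / D_ev) / (AUC_iv / D_iv)
  = (332/375) / (250/250)
  = 0.885333 / 1 = 0.8853
  = 88.53%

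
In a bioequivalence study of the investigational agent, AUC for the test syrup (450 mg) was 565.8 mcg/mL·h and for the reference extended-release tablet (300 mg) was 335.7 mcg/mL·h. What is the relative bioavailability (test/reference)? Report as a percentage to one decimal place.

F_rel = 112.4%

F_rel = (AUC_test/D_test) / (AUC_ref/D_ref)
      = (565.8/450) / (335.7/300)
      = 1.25733 / 1.119 = 1.1236 = 112.36%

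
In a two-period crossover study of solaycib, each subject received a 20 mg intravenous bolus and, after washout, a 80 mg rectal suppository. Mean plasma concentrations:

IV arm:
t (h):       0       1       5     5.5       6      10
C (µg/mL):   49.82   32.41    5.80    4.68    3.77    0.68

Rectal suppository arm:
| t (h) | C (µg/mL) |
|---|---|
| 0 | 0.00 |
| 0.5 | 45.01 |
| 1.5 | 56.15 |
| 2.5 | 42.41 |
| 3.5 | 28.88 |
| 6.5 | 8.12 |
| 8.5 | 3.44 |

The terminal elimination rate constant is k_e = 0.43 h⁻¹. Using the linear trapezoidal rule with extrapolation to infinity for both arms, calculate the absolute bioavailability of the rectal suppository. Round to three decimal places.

Trapezoidal AUC_0→10 (IV):
  [0→1]: (49.82+32.41)/2 × 1 = 41.115
  [1→5]: (32.41+5.80)/2 × 4 = 76.42
  [5→5.5]: (5.80+4.68)/2 × 0.5 = 2.62
  [5.5→6]: (4.68+3.77)/2 × 0.5 = 2.1125
  [6→10]: (3.77+0.68)/2 × 4 = 8.9
  Sum = 131.1675 µg/mL·h
IV tail: 0.68/0.43 = 1.581; AUC_iv,0→∞ = 131.1675 + 1.581 = 132.7485 µg/mL·h
Trapezoidal AUC_0→8.5 (rectal suppository):
  [0→0.5]: (0.00+45.01)/2 × 0.5 = 11.2525
  [0.5→1.5]: (45.01+56.15)/2 × 1 = 50.58
  [1.5→2.5]: (56.15+42.41)/2 × 1 = 49.28
  [2.5→3.5]: (42.41+28.88)/2 × 1 = 35.645
  [3.5→6.5]: (28.88+8.12)/2 × 3 = 55.5
  [6.5→8.5]: (8.12+3.44)/2 × 2 = 11.56
  Sum = 213.8175 µg/mL·h
rectal suppository tail: 3.44/0.43 = 8.000; AUC_ev,0→∞ = 213.8175 + 8.000 = 221.8175 µg/mL·h
F = (AUC_ev/D_ev)/(AUC_iv/D_iv) = (221.8175/80)/(132.7485/20) = 2.77272/6.637425 = 0.4177

F = 0.418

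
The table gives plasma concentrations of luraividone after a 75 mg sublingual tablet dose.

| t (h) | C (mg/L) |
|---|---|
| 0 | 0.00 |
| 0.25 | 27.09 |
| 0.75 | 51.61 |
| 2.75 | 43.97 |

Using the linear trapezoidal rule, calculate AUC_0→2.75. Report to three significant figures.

Trapezoidal AUC_0→2.75:
  [0→0.25]: (0.00+27.09)/2 × 0.25 = 3.38625
  [0.25→0.75]: (27.09+51.61)/2 × 0.5 = 19.675
  [0.75→2.75]: (51.61+43.97)/2 × 2 = 95.58
  Sum = 118.64125 mg/L·h

AUC = 119 mg/L·h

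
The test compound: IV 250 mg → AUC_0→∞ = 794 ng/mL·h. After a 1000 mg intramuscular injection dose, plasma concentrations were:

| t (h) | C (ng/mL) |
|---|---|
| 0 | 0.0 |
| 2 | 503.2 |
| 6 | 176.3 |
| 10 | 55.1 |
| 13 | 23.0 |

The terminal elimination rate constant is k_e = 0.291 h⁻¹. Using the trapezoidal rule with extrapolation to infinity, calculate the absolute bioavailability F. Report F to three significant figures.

Trapezoidal AUC_0→13 (intramuscular injection):
  [0→2]: (0.0+503.2)/2 × 2 = 503.2
  [2→6]: (503.2+176.3)/2 × 4 = 1359.0
  [6→10]: (176.3+55.1)/2 × 4 = 462.8
  [10→13]: (55.1+23.0)/2 × 3 = 117.15
  Sum = 2442.15 ng/mL·h
Tail: C_last/k_e = 23.0/0.291 = 79.038
AUC_0→∞ (intramuscular injection) = 2442.15 + 79.038 = 2521.188 ng/mL·h
F = (AUC_ev/D_ev)/(AUC_iv/D_iv) = (2521.188/1000)/(794/250) = 2.521188/3.176 = 0.7938

F = 0.794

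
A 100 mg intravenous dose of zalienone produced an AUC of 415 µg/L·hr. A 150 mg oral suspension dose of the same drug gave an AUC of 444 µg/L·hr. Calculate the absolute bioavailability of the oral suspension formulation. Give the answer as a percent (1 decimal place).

F = 71.3%

F = (AUC_ev / D_ev) / (AUC_iv / D_iv)
  = (444/150) / (415/100)
  = 2.96 / 4.15 = 0.7133
  = 71.33%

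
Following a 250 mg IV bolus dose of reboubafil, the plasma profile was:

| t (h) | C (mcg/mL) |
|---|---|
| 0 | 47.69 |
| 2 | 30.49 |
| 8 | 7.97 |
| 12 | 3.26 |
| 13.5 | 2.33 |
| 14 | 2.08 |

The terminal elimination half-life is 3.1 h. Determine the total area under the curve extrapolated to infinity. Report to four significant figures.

AUC = 230.6 mcg/mL·h

Trapezoidal AUC_0→14:
  [0→2]: (47.69+30.49)/2 × 2 = 78.18
  [2→8]: (30.49+7.97)/2 × 6 = 115.38
  [8→12]: (7.97+3.26)/2 × 4 = 22.46
  [12→13.5]: (3.26+2.33)/2 × 1.5 = 4.1925
  [13.5→14]: (2.33+2.08)/2 × 0.5 = 1.1025
  Sum = 221.315 mcg/mL·h
k_e = ln2 / t½ = 0.693147 / 3.1 = 0.2236 h^-1
Extrapolated tail: C_last / k_e = 2.08 / 0.2236 = 9.302
AUC_0→∞ = 221.315 + 9.302 = 230.617 mcg/mL·h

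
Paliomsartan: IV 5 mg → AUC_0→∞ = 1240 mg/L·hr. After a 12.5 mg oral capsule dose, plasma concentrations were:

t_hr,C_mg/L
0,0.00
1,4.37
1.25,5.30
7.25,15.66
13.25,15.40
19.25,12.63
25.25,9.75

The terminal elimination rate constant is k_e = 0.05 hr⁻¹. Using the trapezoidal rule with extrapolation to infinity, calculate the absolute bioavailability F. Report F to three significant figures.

Trapezoidal AUC_0→25.25 (oral capsule):
  [0→1]: (0.00+4.37)/2 × 1 = 2.185
  [1→1.25]: (4.37+5.30)/2 × 0.25 = 1.20875
  [1.25→7.25]: (5.30+15.66)/2 × 6 = 62.88
  [7.25→13.25]: (15.66+15.40)/2 × 6 = 93.18
  [13.25→19.25]: (15.40+12.63)/2 × 6 = 84.09
  [19.25→25.25]: (12.63+9.75)/2 × 6 = 67.14
  Sum = 310.68375 mg/L·hr
Tail: C_last/k_e = 9.75/0.05 = 195.000
AUC_0→∞ (oral capsule) = 310.68375 + 195.000 = 505.68375 mg/L·hr
F = (AUC_ev/D_ev)/(AUC_iv/D_iv) = (505.68375/12.5)/(1240/5) = 40.4547/248 = 0.1631

F = 0.163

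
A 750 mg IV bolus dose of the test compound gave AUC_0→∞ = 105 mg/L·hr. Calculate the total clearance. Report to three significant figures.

CL = 7.14 L/hr

CL = Dose_iv / AUC_0→∞
   = 750 / 105 = 7.14286 L/hr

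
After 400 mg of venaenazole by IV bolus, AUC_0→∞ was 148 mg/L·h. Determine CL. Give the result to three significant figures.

CL = Dose_iv / AUC_0→∞
   = 400 / 148 = 2.7027 L/h

CL = 2.70 L/h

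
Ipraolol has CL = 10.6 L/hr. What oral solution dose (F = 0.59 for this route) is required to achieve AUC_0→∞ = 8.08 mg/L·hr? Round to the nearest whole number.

Dose = 145 mg

Dose = CL × AUC_0→∞ / F
     = 10.6 × 8.08 / 0.59 = 145.166 mg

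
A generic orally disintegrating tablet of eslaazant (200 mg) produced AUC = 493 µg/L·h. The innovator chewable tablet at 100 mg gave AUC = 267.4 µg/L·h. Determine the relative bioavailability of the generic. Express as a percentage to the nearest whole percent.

F_rel = 92%

F_rel = (AUC_test/D_test) / (AUC_ref/D_ref)
      = (493/200) / (267.4/100)
      = 2.465 / 2.674 = 0.9218 = 92.18%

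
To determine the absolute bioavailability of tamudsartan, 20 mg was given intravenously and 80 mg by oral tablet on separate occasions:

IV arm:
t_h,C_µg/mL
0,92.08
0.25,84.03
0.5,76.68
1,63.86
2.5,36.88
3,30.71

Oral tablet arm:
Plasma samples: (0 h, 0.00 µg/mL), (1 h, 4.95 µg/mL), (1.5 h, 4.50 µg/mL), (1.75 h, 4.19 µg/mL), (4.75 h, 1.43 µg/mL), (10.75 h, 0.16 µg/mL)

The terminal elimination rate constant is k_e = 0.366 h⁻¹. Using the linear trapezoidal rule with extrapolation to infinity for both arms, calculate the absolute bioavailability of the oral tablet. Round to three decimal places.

F = 0.019

Trapezoidal AUC_0→3 (IV):
  [0→0.25]: (92.08+84.03)/2 × 0.25 = 22.01375
  [0.25→0.5]: (84.03+76.68)/2 × 0.25 = 20.08875
  [0.5→1]: (76.68+63.86)/2 × 0.5 = 35.135
  [1→2.5]: (63.86+36.88)/2 × 1.5 = 75.555
  [2.5→3]: (36.88+30.71)/2 × 0.5 = 16.8975
  Sum = 169.69 µg/mL·h
IV tail: 30.71/0.366 = 83.907; AUC_iv,0→∞ = 169.69 + 83.907 = 253.597 µg/mL·h
Trapezoidal AUC_0→10.75 (oral tablet):
  [0→1]: (0.00+4.95)/2 × 1 = 2.475
  [1→1.5]: (4.95+4.50)/2 × 0.5 = 2.3625
  [1.5→1.75]: (4.50+4.19)/2 × 0.25 = 1.08625
  [1.75→4.75]: (4.19+1.43)/2 × 3 = 8.43
  [4.75→10.75]: (1.43+0.16)/2 × 6 = 4.77
  Sum = 19.12375 µg/mL·h
oral tablet tail: 0.16/0.366 = 0.437; AUC_ev,0→∞ = 19.12375 + 0.437 = 19.56075 µg/mL·h
F = (AUC_ev/D_ev)/(AUC_iv/D_iv) = (19.56075/80)/(253.597/20) = 0.244509/12.67985 = 0.0193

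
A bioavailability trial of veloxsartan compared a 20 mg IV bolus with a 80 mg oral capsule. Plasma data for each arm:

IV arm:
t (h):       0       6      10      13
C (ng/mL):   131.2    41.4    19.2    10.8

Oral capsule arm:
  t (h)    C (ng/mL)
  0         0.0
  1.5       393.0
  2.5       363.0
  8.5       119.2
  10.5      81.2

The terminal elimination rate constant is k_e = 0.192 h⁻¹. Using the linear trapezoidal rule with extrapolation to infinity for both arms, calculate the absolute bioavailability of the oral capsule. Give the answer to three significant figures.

Trapezoidal AUC_0→13 (IV):
  [0→6]: (131.2+41.4)/2 × 6 = 517.8
  [6→10]: (41.4+19.2)/2 × 4 = 121.2
  [10→13]: (19.2+10.8)/2 × 3 = 45.0
  Sum = 684.0 ng/mL·h
IV tail: 10.8/0.192 = 56.250; AUC_iv,0→∞ = 684.0 + 56.250 = 740.25 ng/mL·h
Trapezoidal AUC_0→10.5 (oral capsule):
  [0→1.5]: (0.0+393.0)/2 × 1.5 = 294.75
  [1.5→2.5]: (393.0+363.0)/2 × 1 = 378.0
  [2.5→8.5]: (363.0+119.2)/2 × 6 = 1446.6
  [8.5→10.5]: (119.2+81.2)/2 × 2 = 200.4
  Sum = 2319.75 ng/mL·h
oral capsule tail: 81.2/0.192 = 422.917; AUC_ev,0→∞ = 2319.75 + 422.917 = 2742.667 ng/mL·h
F = (AUC_ev/D_ev)/(AUC_iv/D_iv) = (2742.667/80)/(740.25/20) = 34.2833/37.0125 = 0.9263

F = 0.926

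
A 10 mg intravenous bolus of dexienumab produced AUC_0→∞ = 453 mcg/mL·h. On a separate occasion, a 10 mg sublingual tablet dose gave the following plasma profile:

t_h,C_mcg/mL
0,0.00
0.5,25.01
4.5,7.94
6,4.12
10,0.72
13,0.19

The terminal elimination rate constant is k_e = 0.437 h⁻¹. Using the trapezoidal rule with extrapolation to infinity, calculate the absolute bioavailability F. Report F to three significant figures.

F = 0.205

Trapezoidal AUC_0→13 (sublingual tablet):
  [0→0.5]: (0.00+25.01)/2 × 0.5 = 6.2525
  [0.5→4.5]: (25.01+7.94)/2 × 4 = 65.9
  [4.5→6]: (7.94+4.12)/2 × 1.5 = 9.045
  [6→10]: (4.12+0.72)/2 × 4 = 9.68
  [10→13]: (0.72+0.19)/2 × 3 = 1.365
  Sum = 92.2425 mcg/mL·h
Tail: C_last/k_e = 0.19/0.437 = 0.435
AUC_0→∞ (sublingual tablet) = 92.2425 + 0.435 = 92.6775 mcg/mL·h
F = (AUC_ev/D_ev)/(AUC_iv/D_iv) = (92.6775/10)/(453/10) = 9.26775/45.3 = 0.2046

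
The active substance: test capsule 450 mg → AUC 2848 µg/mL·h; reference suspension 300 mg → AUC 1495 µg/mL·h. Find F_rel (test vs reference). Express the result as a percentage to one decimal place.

F_rel = 127.0%

F_rel = (AUC_test/D_test) / (AUC_ref/D_ref)
      = (2848/450) / (1495/300)
      = 6.32889 / 4.98333 = 1.2700 = 127.00%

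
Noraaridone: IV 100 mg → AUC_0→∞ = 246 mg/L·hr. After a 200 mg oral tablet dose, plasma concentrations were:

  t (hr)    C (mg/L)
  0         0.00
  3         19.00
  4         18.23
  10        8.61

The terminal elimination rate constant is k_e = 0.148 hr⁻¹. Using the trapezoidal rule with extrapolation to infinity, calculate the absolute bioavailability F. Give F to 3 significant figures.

F = 0.378

Trapezoidal AUC_0→10 (oral tablet):
  [0→3]: (0.00+19.00)/2 × 3 = 28.5
  [3→4]: (19.00+18.23)/2 × 1 = 18.615
  [4→10]: (18.23+8.61)/2 × 6 = 80.52
  Sum = 127.635 mg/L·hr
Tail: C_last/k_e = 8.61/0.148 = 58.176
AUC_0→∞ (oral tablet) = 127.635 + 58.176 = 185.811 mg/L·hr
F = (AUC_ev/D_ev)/(AUC_iv/D_iv) = (185.811/200)/(246/100) = 0.929055/2.46 = 0.3777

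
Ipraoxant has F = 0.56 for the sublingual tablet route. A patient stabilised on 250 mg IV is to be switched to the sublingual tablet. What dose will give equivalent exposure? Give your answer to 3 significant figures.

For equal systemic exposure: F × D_ev = D_iv
D_ev = D_iv / F = 250 / 0.56 = 446.429 mg

D_sublingual = 446 mg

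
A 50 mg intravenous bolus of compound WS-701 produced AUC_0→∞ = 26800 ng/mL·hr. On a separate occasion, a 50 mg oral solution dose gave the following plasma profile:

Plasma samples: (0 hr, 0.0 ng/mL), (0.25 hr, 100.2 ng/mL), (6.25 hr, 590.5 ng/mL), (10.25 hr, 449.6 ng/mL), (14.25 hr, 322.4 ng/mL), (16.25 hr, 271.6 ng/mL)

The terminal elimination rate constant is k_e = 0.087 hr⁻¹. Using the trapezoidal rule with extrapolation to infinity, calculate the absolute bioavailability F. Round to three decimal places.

Trapezoidal AUC_0→16.25 (oral solution):
  [0→0.25]: (0.0+100.2)/2 × 0.25 = 12.525
  [0.25→6.25]: (100.2+590.5)/2 × 6 = 2072.1
  [6.25→10.25]: (590.5+449.6)/2 × 4 = 2080.2
  [10.25→14.25]: (449.6+322.4)/2 × 4 = 1544.0
  [14.25→16.25]: (322.4+271.6)/2 × 2 = 594.0
  Sum = 6302.825 ng/mL·hr
Tail: C_last/k_e = 271.6/0.087 = 3121.839
AUC_0→∞ (oral solution) = 6302.825 + 3121.839 = 9424.664 ng/mL·hr
F = (AUC_ev/D_ev)/(AUC_iv/D_iv) = (9424.664/50)/(26800/50) = 188.49328/536 = 0.3517

F = 0.352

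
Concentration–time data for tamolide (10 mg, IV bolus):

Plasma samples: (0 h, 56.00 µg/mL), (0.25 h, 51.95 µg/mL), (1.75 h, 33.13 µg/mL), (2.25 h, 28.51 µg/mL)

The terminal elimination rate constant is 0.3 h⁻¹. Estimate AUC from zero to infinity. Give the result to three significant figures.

Trapezoidal AUC_0→2.25:
  [0→0.25]: (56.00+51.95)/2 × 0.25 = 13.49375
  [0.25→1.75]: (51.95+33.13)/2 × 1.5 = 63.81
  [1.75→2.25]: (33.13+28.51)/2 × 0.5 = 15.41
  Sum = 92.71375 µg/mL·h
Extrapolated tail: C_last / k_e = 28.51 / 0.3 = 95.033
AUC_0→∞ = 92.71375 + 95.033 = 187.74675 µg/mL·h

AUC = 188 µg/mL·h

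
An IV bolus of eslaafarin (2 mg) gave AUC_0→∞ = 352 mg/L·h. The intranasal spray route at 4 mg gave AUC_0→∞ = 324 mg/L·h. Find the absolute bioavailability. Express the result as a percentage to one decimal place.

F = (AUC_ev / D_ev) / (AUC_iv / D_iv)
  = (324/4) / (352/2)
  = 81 / 176 = 0.4602
  = 46.02%

F = 46.0%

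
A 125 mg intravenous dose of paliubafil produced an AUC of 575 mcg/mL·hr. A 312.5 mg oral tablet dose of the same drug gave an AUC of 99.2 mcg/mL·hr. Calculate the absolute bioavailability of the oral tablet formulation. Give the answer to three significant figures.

F = 0.0690

F = (AUC_ev / D_ev) / (AUC_iv / D_iv)
  = (99.2/312.5) / (575/125)
  = 0.31744 / 4.6 = 0.0690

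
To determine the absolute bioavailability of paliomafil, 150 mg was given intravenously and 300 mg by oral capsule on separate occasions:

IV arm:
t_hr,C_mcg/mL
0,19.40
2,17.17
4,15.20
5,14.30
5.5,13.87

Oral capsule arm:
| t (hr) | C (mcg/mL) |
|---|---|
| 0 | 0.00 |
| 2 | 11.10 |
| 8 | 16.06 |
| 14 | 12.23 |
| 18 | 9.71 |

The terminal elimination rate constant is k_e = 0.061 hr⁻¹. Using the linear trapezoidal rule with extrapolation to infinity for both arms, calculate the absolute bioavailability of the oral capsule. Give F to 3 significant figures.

F = 0.598

Trapezoidal AUC_0→5.5 (IV):
  [0→2]: (19.40+17.17)/2 × 2 = 36.57
  [2→4]: (17.17+15.20)/2 × 2 = 32.37
  [4→5]: (15.20+14.30)/2 × 1 = 14.75
  [5→5.5]: (14.30+13.87)/2 × 0.5 = 7.0425
  Sum = 90.7325 mcg/mL·hr
IV tail: 13.87/0.061 = 227.377; AUC_iv,0→∞ = 90.7325 + 227.377 = 318.1095 mcg/mL·hr
Trapezoidal AUC_0→18 (oral capsule):
  [0→2]: (0.00+11.10)/2 × 2 = 11.1
  [2→8]: (11.10+16.06)/2 × 6 = 81.48
  [8→14]: (16.06+12.23)/2 × 6 = 84.87
  [14→18]: (12.23+9.71)/2 × 4 = 43.88
  Sum = 221.33 mcg/mL·hr
oral capsule tail: 9.71/0.061 = 159.180; AUC_ev,0→∞ = 221.33 + 159.180 = 380.51 mcg/mL·hr
F = (AUC_ev/D_ev)/(AUC_iv/D_iv) = (380.51/300)/(318.1095/150) = 1.26837/2.12073 = 0.5981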